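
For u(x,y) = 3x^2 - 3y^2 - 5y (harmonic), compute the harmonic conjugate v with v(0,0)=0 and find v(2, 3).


Step 1: v_x = -u_y = 6y + 5
Step 2: v_y = u_x = 6x + 0
Step 3: v = 6xy + 5x + C
Step 4: v(0,0) = 0 => C = 0
Step 5: v(2, 3) = 46

46


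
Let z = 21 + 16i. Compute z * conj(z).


Step 1: conj(z) = 21 - 16i
Step 2: z * conj(z) = 21^2 + 16^2
Step 3: = 441 + 256 = 697

697


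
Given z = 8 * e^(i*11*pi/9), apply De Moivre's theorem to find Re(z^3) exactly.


Step 1: By De Moivre's theorem, z^3 = 8^3 * e^(i*3*11*pi/9) = 512 * (cos(11*pi/3) + i*sin(11*pi/3))
Step 2: |z|^3 = 8^3 = 512
Step 3: Reduce the angle mod 2*pi: 11*pi/3 - 2*pi = 5*pi/3
Step 4: cos(5*pi/3) = 1/2
Step 5: Re(z^3) = 512 * 1/2 = 256

256


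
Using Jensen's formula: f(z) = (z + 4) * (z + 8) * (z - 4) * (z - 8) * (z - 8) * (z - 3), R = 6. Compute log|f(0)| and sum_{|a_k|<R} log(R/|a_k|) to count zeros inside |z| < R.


Jensen's formula: (1/2pi)*integral log|f(Re^it)|dt = log|f(0)| + sum_{|a_k|<R} log(R/|a_k|)
Step 1: f(0) = 4 * 8 * (-4) * (-8) * (-8) * (-3) = 24576
Step 2: log|f(0)| = log|-4| + log|-8| + log|4| + log|8| + log|8| + log|3| = 10.1095
Step 3: Zeros inside |z| < 6: -4, 4, 3
Step 4: Jensen sum = log(6/4) + log(6/4) + log(6/3) = 1.5041
Step 5: n(R) = number of terms in the Jensen sum = count of zeros inside |z| < 6 = 3

3


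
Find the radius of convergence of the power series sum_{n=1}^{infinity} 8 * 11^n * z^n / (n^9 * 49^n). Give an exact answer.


Step 1: General term a_n = 8 * 11^n / (n^9 * 49^n)
Step 2: By the root test, |a_n|^(1/n) = 8^(1/n) * 11 / (n^(9/n) * 49) -> 11/49 as n -> infinity (since 8^(1/n) -> 1 and n^(9/n) -> 1)
Step 3: R = 1/lim|a_n|^(1/n) = 49/11

49/11


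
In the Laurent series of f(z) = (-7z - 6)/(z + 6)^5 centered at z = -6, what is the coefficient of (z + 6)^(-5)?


Step 1: Write the numerator in powers of (z + 6): -7z - 6 = -7(z + 6) + (-7*(-6) - 6) = -7(z + 6) + 36
Step 2: Divide by (z + 6)^5: f(z) = 36(z + 6)^(-5) - 7(z + 6)^(-4)
Step 3: This finite sum is the Laurent series of f about z = -6.
Step 4: Coefficient of (z + 6)^(-5) = -7*(-6) - 6 = 36

36


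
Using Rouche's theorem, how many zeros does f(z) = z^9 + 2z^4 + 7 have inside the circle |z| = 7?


Step 1: On |z| = 7 the three terms have sizes |z^9| = 7^9 = 40353607, |2z^4| = 2*7^4 = 4802, |7| = 7
Step 2: The dominant term is g(z) = z^9; let h(z) = 2z^4 + 7 so f = g + h
Step 3: On |z| = 7: |g| = 40353607 and |h| <= 4802 + 7 = 4809
Step 4: Since 40353607 > 4809, |h| < |g| on |z| = 7, so by Rouche f has the same number of zeros as g inside |z| < 7
Step 5: g(z) = z^9 has 9 zeros (all at the origin) inside |z| < 7. Answer = 9

9


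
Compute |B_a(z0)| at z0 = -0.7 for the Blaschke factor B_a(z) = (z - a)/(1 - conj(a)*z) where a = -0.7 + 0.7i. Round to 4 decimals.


Step 1: Numerator z0 - a = -0.7 - (-0.7 + 0.7i) = 0 - 0.7i
Step 2: Denominator 1 - conj(a)*z0 = 1 - (-0.7 - 0.7i)*(-0.7) = 0.51 - 0.49i
Step 3: |z0 - a|^2 = 0^2 + (-0.7)^2 = 0.49; |1 - conj(a)*z0|^2 = 0.51^2 + (-0.49)^2 = 0.5002
Step 4: |B_a(-0.7)| = sqrt(0.49 / 0.5002) = sqrt(0.979608)
Step 5: = 0.9898

0.9898


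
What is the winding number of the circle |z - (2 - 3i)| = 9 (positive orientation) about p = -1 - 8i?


Step 1: Center c = (2, -3), radius = 9
Step 2: |p - c|^2 = (-3)^2 + (-5)^2 = 34
Step 3: r^2 = 81
Step 4: |p-c| < r so winding number = 1

1


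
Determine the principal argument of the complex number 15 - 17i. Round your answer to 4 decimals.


Step 1: z = 15 - 17i
Step 2: arg(z) = atan2(-17, 15)
Step 3: arg(z) = -0.8478

-0.8478


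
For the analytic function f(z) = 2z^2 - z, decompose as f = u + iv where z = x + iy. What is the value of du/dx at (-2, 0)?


Step 1: f(z) = 2(x+iy)^2 - (x+iy) + 0
Step 2: u = 2(x^2 - y^2) - x + 0
Step 3: u_x = 4x - 1
Step 4: At (-2, 0): u_x = -8 - 1 = -9

-9


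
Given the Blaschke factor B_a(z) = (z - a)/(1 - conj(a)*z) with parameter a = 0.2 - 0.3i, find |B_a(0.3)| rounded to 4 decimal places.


Step 1: Numerator z0 - a = 0.3 - (0.2 - 0.3i) = 0.1 + 0.3i
Step 2: Denominator 1 - conj(a)*z0 = 1 - (0.2 + 0.3i)*0.3 = 0.94 - 0.09i
Step 3: |z0 - a|^2 = 0.1^2 + 0.3^2 = 0.1; |1 - conj(a)*z0|^2 = 0.94^2 + (-0.09)^2 = 0.8917
Step 4: |B_a(0.3)| = sqrt(0.1 / 0.8917) = sqrt(0.112145)
Step 5: = 0.3349

0.3349


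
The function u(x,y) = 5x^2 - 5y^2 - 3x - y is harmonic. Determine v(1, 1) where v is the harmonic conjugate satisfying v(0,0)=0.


Step 1: v_x = -u_y = 10y + 1
Step 2: v_y = u_x = 10x - 3
Step 3: v = 10xy + x - 3y + C
Step 4: v(0,0) = 0 => C = 0
Step 5: v(1, 1) = 8

8


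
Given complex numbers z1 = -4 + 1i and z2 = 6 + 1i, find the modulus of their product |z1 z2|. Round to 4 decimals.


Step 1: |z1| = sqrt((-4)^2 + 1^2) = sqrt(17)
Step 2: |z2| = sqrt(6^2 + 1^2) = sqrt(37)
Step 3: |z1*z2| = |z1|*|z2| = sqrt(17) * sqrt(37) = sqrt(17 * 37) = sqrt(629)
Step 4: = 25.0799

25.0799


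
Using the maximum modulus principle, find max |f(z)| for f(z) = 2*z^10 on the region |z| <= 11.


Step 1: On |z| = 11, |f(z)| = 2 * |z|^10 = 2 * 11^10
Step 2: By maximum modulus principle, maximum is on boundary.
Step 3: Maximum = 2 * 25937424601 = 51874849202

51874849202


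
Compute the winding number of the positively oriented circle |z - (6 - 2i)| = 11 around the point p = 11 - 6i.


Step 1: Center c = (6, -2), radius = 11
Step 2: |p - c|^2 = 5^2 + (-4)^2 = 41
Step 3: r^2 = 121
Step 4: |p-c| < r so winding number = 1

1


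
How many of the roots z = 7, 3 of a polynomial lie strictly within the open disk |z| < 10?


Step 1: Check each root:
  z = 7: |7| = 7 < 10
  z = 3: |3| = 3 < 10
Step 2: Count = 2

2


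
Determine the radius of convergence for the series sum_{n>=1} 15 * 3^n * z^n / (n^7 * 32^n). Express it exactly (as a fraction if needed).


Step 1: General term a_n = 15 * 3^n / (n^7 * 32^n)
Step 2: By the root test, |a_n|^(1/n) = 15^(1/n) * 3 / (n^(7/n) * 32) -> 3/32 as n -> infinity (since 15^(1/n) -> 1 and n^(7/n) -> 1)
Step 3: R = 1/lim|a_n|^(1/n) = 32/3

32/3


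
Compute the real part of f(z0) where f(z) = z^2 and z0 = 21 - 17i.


Step 1: z0 = 21 - 17i
Step 2: z0^2 = 21^2 - (-17)^2 - 714i
Step 3: real part = 441 - 289 = 152

152


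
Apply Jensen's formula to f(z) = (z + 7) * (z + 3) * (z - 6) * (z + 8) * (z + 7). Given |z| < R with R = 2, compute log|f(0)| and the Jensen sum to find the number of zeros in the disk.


Jensen's formula: (1/2pi)*integral log|f(Re^it)|dt = log|f(0)| + sum_{|a_k|<R} log(R/|a_k|)
Step 1: f(0) = 7 * 3 * (-6) * 8 * 7 = -7056
Step 2: log|f(0)| = log|-7| + log|-3| + log|6| + log|-8| + log|-7| = 8.8616
Step 3: Zeros inside |z| < 2: none
Step 4: Jensen sum = (empty sum) = 0
Step 5: n(R) = number of terms in the Jensen sum = count of zeros inside |z| < 2 = 0

0


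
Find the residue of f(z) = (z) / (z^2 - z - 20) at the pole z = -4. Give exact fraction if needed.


Step 1: Q(z) = z^2 - z - 20 = (z + 4)(z - 5)
Step 2: Q'(z) = 2z - 1
Step 3: Q'(-4) = -9, P(-4) = -4
Step 4: Res = P(-4)/Q'(-4) = -4/(-9) = 4/9

4/9


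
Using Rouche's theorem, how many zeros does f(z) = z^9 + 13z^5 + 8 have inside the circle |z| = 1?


Step 1: On |z| = 1 the three terms have sizes |z^9| = 1^9 = 1, |13z^5| = 13*1^5 = 13, |8| = 8
Step 2: The dominant term is g(z) = 13z^5; let h(z) = z^9 + 8 so f = g + h
Step 3: On |z| = 1: |g| = 13 and |h| <= 1 + 8 = 9
Step 4: Since 13 > 9, |h| < |g| on |z| = 1, so by Rouche f has the same number of zeros as g inside |z| < 1
Step 5: g(z) = 13z^5 has 5 zeros (at the origin, multiplicity 5) inside |z| < 1. Answer = 5

5


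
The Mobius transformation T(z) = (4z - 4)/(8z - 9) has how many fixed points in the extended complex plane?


Step 1: Fixed points satisfy T(z) = z
Step 2: 8z^2 - 13z + 4 = 0
Step 3: Discriminant = (-13)^2 - 4*8*4 = 41
Step 4: Number of fixed points = 2

2


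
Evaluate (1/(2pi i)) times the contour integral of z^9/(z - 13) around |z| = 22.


Step 1: f(z) = z^9, a = 13 is inside |z| = 22
Step 2: By Cauchy integral formula: (1/(2pi*i)) * integral = f(a)
Step 3: f(13) = 13^9 = 10604499373

10604499373


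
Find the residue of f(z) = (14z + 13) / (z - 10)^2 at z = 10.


Step 1: Pole of order 2 at z = 10
Step 2: Res = lim d/dz [(z - 10)^2 * f(z)] as z -> 10
Step 3: (z - 10)^2 * f(z) = 14z + 13
Step 4: d/dz[14z + 13] = 14

14


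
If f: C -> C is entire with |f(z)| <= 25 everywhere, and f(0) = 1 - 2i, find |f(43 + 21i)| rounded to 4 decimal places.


Step 1: By Liouville's theorem, a bounded entire function is constant.
Step 2: f(z) = f(0) = 1 - 2i for all z.
Step 3: |f(w)| = |1 - 2i| = sqrt(1 + 4)
Step 4: = 2.2361

2.2361


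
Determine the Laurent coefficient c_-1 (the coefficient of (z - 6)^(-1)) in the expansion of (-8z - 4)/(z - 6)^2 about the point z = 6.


Step 1: Write the numerator in powers of (z - 6): -8z - 4 = -8(z - 6) + (-8*6 - 4) = -8(z - 6) - 52
Step 2: Divide by (z - 6)^2: f(z) = -52(z - 6)^(-2) - 8(z - 6)^(-1)
Step 3: This finite sum is the Laurent series of f about z = 6.
Step 4: Coefficient of (z - 6)^(-1) = coefficient of (z - 6) in the re-centred numerator = -8

-8


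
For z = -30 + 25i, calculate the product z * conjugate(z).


Step 1: conj(z) = -30 - 25i
Step 2: z * conj(z) = (-30)^2 + 25^2
Step 3: = 900 + 625 = 1525

1525


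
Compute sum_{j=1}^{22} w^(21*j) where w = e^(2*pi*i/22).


Step 1: The sum sum_{j=1}^{n} w^(k*j) equals n if n | k, else 0.
Step 2: Here n = 22, k = 21
Step 3: Does n divide k? 22 | 21 -> False
Step 4: Sum = 0

0


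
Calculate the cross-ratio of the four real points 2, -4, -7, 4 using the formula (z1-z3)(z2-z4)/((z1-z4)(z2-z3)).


Step 1: (z1-z3)(z2-z4) = 9 * (-8) = -72
Step 2: (z1-z4)(z2-z3) = (-2) * 3 = -6
Step 3: Cross-ratio = 72/6 = 12

12


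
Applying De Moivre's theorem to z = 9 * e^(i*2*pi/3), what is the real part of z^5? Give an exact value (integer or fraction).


Step 1: By De Moivre's theorem, z^5 = 9^5 * e^(i*5*2*pi/3) = 59049 * (cos(10*pi/3) + i*sin(10*pi/3))
Step 2: |z|^5 = 9^5 = 59049
Step 3: Reduce the angle mod 2*pi: 10*pi/3 - 2*pi = 4*pi/3
Step 4: cos(4*pi/3) = -1/2
Step 5: Re(z^5) = 59049 * (-1/2) = -59049/2

-59049/2


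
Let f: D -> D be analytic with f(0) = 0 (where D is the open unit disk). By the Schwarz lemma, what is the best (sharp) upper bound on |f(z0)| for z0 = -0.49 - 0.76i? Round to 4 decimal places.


Step 1: Schwarz lemma: if f: D -> D is analytic with f(0) = 0, then |f(z)| <= |z| for all z in D, and this is sharp (f(z) = z).
Step 2: |z0|^2 = (-0.49)^2 + (-0.76)^2 = 0.8177
Step 3: |z0| = sqrt(0.8177) = 0.904268
Step 4: Best bound = |z0| = 0.9043

0.9043


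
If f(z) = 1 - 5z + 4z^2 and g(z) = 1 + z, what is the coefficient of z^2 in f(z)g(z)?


Step 1: z^2 term in f*g comes from: (1)*(0) + (-5z)*(z) + (4z^2)*(1)
Step 2: = 0 - 5 + 4
Step 3: = -1

-1


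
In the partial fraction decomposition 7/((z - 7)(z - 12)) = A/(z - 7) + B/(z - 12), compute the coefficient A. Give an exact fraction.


Step 1: Multiply both sides by (z - 7) and set z = 7
Step 2: A = 7 / (7 - 12)
Step 3: A = 7 / (-5)
Step 4: A = -7/5

-7/5


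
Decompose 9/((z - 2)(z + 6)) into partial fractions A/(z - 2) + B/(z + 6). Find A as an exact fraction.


Step 1: Multiply both sides by (z - 2) and set z = 2
Step 2: A = 9 / (2 + 6)
Step 3: A = 9 / 8
Step 4: A = 9/8

9/8


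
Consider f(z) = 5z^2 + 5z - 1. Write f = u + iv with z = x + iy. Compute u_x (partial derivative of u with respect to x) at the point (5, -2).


Step 1: f(z) = 5(x+iy)^2 + 5(x+iy) - 1
Step 2: u = 5(x^2 - y^2) + 5x - 1
Step 3: u_x = 10x + 5
Step 4: At (5, -2): u_x = 50 + 5 = 55

55


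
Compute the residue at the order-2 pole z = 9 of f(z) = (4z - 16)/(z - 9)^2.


Step 1: Pole of order 2 at z = 9
Step 2: Res = lim d/dz [(z - 9)^2 * f(z)] as z -> 9
Step 3: (z - 9)^2 * f(z) = 4z - 16
Step 4: d/dz[4z - 16] = 4

4


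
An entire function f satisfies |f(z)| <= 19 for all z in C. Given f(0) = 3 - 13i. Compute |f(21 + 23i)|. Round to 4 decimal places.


Step 1: By Liouville's theorem, a bounded entire function is constant.
Step 2: f(z) = f(0) = 3 - 13i for all z.
Step 3: |f(w)| = |3 - 13i| = sqrt(9 + 169)
Step 4: = 13.3417

13.3417


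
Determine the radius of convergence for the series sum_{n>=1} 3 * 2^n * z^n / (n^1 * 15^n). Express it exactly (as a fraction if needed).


Step 1: General term a_n = 3 * 2^n / (n^1 * 15^n)
Step 2: By the root test, |a_n|^(1/n) = 3^(1/n) * 2 / (n^(1/n) * 15) -> 2/15 as n -> infinity (since 3^(1/n) -> 1 and n^(1/n) -> 1)
Step 3: R = 1/lim|a_n|^(1/n) = 15/2

15/2


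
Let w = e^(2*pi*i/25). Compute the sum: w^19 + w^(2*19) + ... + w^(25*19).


Step 1: The sum sum_{j=1}^{n} w^(k*j) equals n if n | k, else 0.
Step 2: Here n = 25, k = 19
Step 3: Does n divide k? 25 | 19 -> False
Step 4: Sum = 0

0


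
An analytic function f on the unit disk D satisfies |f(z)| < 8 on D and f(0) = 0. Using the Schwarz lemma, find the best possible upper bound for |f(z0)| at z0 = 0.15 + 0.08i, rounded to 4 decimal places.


Step 1: g = f/8 maps D -> D with g(0) = 0, so by the Schwarz lemma |g(z)| <= |z|, i.e. |f(z)| <= 8|z|; this is sharp (f(z) = 8z).
Step 2: |z0|^2 = 0.15^2 + 0.08^2 = 0.0289
Step 3: |z0| = sqrt(0.0289) = 0.17
Step 4: Best bound = 8 * |z0| = 8 * 0.17 = 1.36

1.36


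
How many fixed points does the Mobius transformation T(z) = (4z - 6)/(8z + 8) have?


Step 1: Fixed points satisfy T(z) = z
Step 2: 8z^2 + 4z + 6 = 0
Step 3: Discriminant = 4^2 - 4*8*6 = -176
Step 4: Number of fixed points = 2

2


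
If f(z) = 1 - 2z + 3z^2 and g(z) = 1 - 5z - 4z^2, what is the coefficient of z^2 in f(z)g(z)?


Step 1: z^2 term in f*g comes from: (1)*(-4z^2) + (-2z)*(-5z) + (3z^2)*(1)
Step 2: = -4 + 10 + 3
Step 3: = 9

9


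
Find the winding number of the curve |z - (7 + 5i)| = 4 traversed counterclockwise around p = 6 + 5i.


Step 1: Center c = (7, 5), radius = 4
Step 2: |p - c|^2 = (-1)^2 + 0^2 = 1
Step 3: r^2 = 16
Step 4: |p-c| < r so winding number = 1

1


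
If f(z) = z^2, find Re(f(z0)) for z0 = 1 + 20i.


Step 1: z0 = 1 + 20i
Step 2: z0^2 = 1^2 - 20^2 + 40i
Step 3: real part = 1 - 400 = -399

-399


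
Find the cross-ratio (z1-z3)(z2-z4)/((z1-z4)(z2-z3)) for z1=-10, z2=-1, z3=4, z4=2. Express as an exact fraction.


Step 1: (z1-z3)(z2-z4) = (-14) * (-3) = 42
Step 2: (z1-z4)(z2-z3) = (-12) * (-5) = 60
Step 3: Cross-ratio = 42/60 = 7/10

7/10


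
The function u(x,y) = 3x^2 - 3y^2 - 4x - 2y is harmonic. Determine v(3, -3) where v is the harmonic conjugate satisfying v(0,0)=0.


Step 1: v_x = -u_y = 6y + 2
Step 2: v_y = u_x = 6x - 4
Step 3: v = 6xy + 2x - 4y + C
Step 4: v(0,0) = 0 => C = 0
Step 5: v(3, -3) = -36

-36


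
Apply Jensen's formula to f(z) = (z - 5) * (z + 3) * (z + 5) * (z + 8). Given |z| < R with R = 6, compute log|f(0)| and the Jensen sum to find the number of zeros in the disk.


Jensen's formula: (1/2pi)*integral log|f(Re^it)|dt = log|f(0)| + sum_{|a_k|<R} log(R/|a_k|)
Step 1: f(0) = (-5) * 3 * 5 * 8 = -600
Step 2: log|f(0)| = log|5| + log|-3| + log|-5| + log|-8| = 6.3969
Step 3: Zeros inside |z| < 6: 5, -3, -5
Step 4: Jensen sum = log(6/5) + log(6/3) + log(6/5) = 1.0578
Step 5: n(R) = number of terms in the Jensen sum = count of zeros inside |z| < 6 = 3

3


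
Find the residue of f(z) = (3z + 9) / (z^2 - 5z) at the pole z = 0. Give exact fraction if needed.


Step 1: Q(z) = z^2 - 5z = (z)(z - 5)
Step 2: Q'(z) = 2z - 5
Step 3: Q'(0) = -5, P(0) = 9
Step 4: Res = P(0)/Q'(0) = 9/(-5) = -9/5

-9/5


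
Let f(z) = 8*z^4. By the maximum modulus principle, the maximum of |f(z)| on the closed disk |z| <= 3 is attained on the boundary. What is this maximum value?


Step 1: On |z| = 3, |f(z)| = 8 * |z|^4 = 8 * 3^4
Step 2: By maximum modulus principle, maximum is on boundary.
Step 3: Maximum = 8 * 81 = 648

648


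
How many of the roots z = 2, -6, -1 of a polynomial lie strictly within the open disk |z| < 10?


Step 1: Check each root:
  z = 2: |2| = 2 < 10
  z = -6: |-6| = 6 < 10
  z = -1: |-1| = 1 < 10
Step 2: Count = 3

3


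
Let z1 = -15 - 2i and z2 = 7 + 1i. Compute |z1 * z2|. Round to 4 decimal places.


Step 1: |z1| = sqrt((-15)^2 + (-2)^2) = sqrt(229)
Step 2: |z2| = sqrt(7^2 + 1^2) = sqrt(50)
Step 3: |z1*z2| = |z1|*|z2| = sqrt(229) * sqrt(50) = sqrt(229 * 50) = sqrt(11450)
Step 4: = 107.0047

107.0047


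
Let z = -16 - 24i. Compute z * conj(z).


Step 1: conj(z) = -16 + 24i
Step 2: z * conj(z) = (-16)^2 + (-24)^2
Step 3: = 256 + 576 = 832

832


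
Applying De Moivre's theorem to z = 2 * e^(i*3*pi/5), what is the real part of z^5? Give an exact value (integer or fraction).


Step 1: By De Moivre's theorem, z^5 = 2^5 * e^(i*5*3*pi/5) = 32 * (cos(3*pi) + i*sin(3*pi))
Step 2: |z|^5 = 2^5 = 32
Step 3: Reduce the angle mod 2*pi: 3*pi - 2*pi = pi
Step 4: cos(pi) = -1
Step 5: Re(z^5) = 32 * (-1) = -32

-32


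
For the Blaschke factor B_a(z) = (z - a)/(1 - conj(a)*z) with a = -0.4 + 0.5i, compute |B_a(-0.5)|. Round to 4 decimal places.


Step 1: Numerator z0 - a = -0.5 - (-0.4 + 0.5i) = -0.1 - 0.5i
Step 2: Denominator 1 - conj(a)*z0 = 1 - (-0.4 - 0.5i)*(-0.5) = 0.8 - 0.25i
Step 3: |z0 - a|^2 = (-0.1)^2 + (-0.5)^2 = 0.26; |1 - conj(a)*z0|^2 = 0.8^2 + (-0.25)^2 = 0.7025
Step 4: |B_a(-0.5)| = sqrt(0.26 / 0.7025) = sqrt(0.370107)
Step 5: = 0.6084

0.6084


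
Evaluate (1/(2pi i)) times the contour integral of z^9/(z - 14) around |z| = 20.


Step 1: f(z) = z^9, a = 14 is inside |z| = 20
Step 2: By Cauchy integral formula: (1/(2pi*i)) * integral = f(a)
Step 3: f(14) = 14^9 = 20661046784

20661046784


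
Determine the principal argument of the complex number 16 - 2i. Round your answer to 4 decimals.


Step 1: z = 16 - 2i
Step 2: arg(z) = atan2(-2, 16)
Step 3: arg(z) = -0.1244

-0.1244


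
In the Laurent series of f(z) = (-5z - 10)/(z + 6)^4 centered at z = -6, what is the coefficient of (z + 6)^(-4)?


Step 1: Write the numerator in powers of (z + 6): -5z - 10 = -5(z + 6) + (-5*(-6) - 10) = -5(z + 6) + 20
Step 2: Divide by (z + 6)^4: f(z) = 20(z + 6)^(-4) - 5(z + 6)^(-3)
Step 3: This finite sum is the Laurent series of f about z = -6.
Step 4: Coefficient of (z + 6)^(-4) = -5*(-6) - 10 = 20

20


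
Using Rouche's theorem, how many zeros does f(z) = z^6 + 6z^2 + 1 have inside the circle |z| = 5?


Step 1: On |z| = 5 the three terms have sizes |z^6| = 5^6 = 15625, |6z^2| = 6*5^2 = 150, |1| = 1
Step 2: The dominant term is g(z) = z^6; let h(z) = 6z^2 + 1 so f = g + h
Step 3: On |z| = 5: |g| = 15625 and |h| <= 150 + 1 = 151
Step 4: Since 15625 > 151, |h| < |g| on |z| = 5, so by Rouche f has the same number of zeros as g inside |z| < 5
Step 5: g(z) = z^6 has 6 zeros (all at the origin) inside |z| < 5. Answer = 6

6


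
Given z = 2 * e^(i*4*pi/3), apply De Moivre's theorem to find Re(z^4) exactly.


Step 1: By De Moivre's theorem, z^4 = 2^4 * e^(i*4*4*pi/3) = 16 * (cos(16*pi/3) + i*sin(16*pi/3))
Step 2: |z|^4 = 2^4 = 16
Step 3: Reduce the angle mod 2*pi: 16*pi/3 - 4*pi = 4*pi/3
Step 4: cos(4*pi/3) = -1/2
Step 5: Re(z^4) = 16 * (-1/2) = -8

-8


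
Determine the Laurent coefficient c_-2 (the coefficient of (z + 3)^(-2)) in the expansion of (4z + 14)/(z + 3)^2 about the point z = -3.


Step 1: Write the numerator in powers of (z + 3): 4z + 14 = 4(z + 3) + (4*(-3) + 14) = 4(z + 3) + 2
Step 2: Divide by (z + 3)^2: f(z) = 2(z + 3)^(-2) + 4(z + 3)^(-1)
Step 3: This finite sum is the Laurent series of f about z = -3.
Step 4: Coefficient of (z + 3)^(-2) = 4*(-3) + 14 = 2

2


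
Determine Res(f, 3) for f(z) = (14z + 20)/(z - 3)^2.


Step 1: Pole of order 2 at z = 3
Step 2: Res = lim d/dz [(z - 3)^2 * f(z)] as z -> 3
Step 3: (z - 3)^2 * f(z) = 14z + 20
Step 4: d/dz[14z + 20] = 14

14


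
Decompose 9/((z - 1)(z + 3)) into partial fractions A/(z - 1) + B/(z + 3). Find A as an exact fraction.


Step 1: Multiply both sides by (z - 1) and set z = 1
Step 2: A = 9 / (1 + 3)
Step 3: A = 9 / 4
Step 4: A = 9/4

9/4


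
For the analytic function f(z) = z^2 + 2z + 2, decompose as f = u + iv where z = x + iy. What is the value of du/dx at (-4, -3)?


Step 1: f(z) = (x+iy)^2 + 2(x+iy) + 2
Step 2: u = (x^2 - y^2) + 2x + 2
Step 3: u_x = 2x + 2
Step 4: At (-4, -3): u_x = -8 + 2 = -6

-6


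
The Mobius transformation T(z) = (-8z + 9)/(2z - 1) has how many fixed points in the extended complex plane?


Step 1: Fixed points satisfy T(z) = z
Step 2: 2z^2 + 7z - 9 = 0
Step 3: Discriminant = 7^2 - 4*2*(-9) = 121
Step 4: Number of fixed points = 2

2


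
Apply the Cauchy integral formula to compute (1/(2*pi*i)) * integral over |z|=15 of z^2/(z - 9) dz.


Step 1: f(z) = z^2, a = 9 is inside |z| = 15
Step 2: By Cauchy integral formula: (1/(2pi*i)) * integral = f(a)
Step 3: f(9) = 9^2 = 81

81


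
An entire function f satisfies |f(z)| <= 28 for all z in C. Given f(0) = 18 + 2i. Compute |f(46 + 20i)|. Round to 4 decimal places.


Step 1: By Liouville's theorem, a bounded entire function is constant.
Step 2: f(z) = f(0) = 18 + 2i for all z.
Step 3: |f(w)| = |18 + 2i| = sqrt(324 + 4)
Step 4: = 18.1108

18.1108


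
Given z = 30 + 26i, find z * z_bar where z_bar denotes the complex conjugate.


Step 1: conj(z) = 30 - 26i
Step 2: z * conj(z) = 30^2 + 26^2
Step 3: = 900 + 676 = 1576

1576


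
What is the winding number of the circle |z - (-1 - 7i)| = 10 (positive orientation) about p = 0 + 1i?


Step 1: Center c = (-1, -7), radius = 10
Step 2: |p - c|^2 = 1^2 + 8^2 = 65
Step 3: r^2 = 100
Step 4: |p-c| < r so winding number = 1

1


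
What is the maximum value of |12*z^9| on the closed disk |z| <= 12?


Step 1: On |z| = 12, |f(z)| = 12 * |z|^9 = 12 * 12^9
Step 2: By maximum modulus principle, maximum is on boundary.
Step 3: Maximum = 12 * 5159780352 = 61917364224

61917364224


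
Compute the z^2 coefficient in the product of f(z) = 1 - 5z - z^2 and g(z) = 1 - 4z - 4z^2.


Step 1: z^2 term in f*g comes from: (1)*(-4z^2) + (-5z)*(-4z) + (-z^2)*(1)
Step 2: = -4 + 20 - 1
Step 3: = 15

15


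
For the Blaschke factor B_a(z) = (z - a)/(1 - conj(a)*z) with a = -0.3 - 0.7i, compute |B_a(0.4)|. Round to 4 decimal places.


Step 1: Numerator z0 - a = 0.4 - (-0.3 - 0.7i) = 0.7 + 0.7i
Step 2: Denominator 1 - conj(a)*z0 = 1 - (-0.3 + 0.7i)*0.4 = 1.12 - 0.28i
Step 3: |z0 - a|^2 = 0.7^2 + 0.7^2 = 0.98; |1 - conj(a)*z0|^2 = 1.12^2 + (-0.28)^2 = 1.3328
Step 4: |B_a(0.4)| = sqrt(0.98 / 1.3328) = sqrt(0.735294)
Step 5: = 0.8575

0.8575


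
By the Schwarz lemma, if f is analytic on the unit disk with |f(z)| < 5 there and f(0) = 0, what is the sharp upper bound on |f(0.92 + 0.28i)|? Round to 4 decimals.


Step 1: g = f/5 maps D -> D with g(0) = 0, so by the Schwarz lemma |g(z)| <= |z|, i.e. |f(z)| <= 5|z|; this is sharp (f(z) = 5z).
Step 2: |z0|^2 = 0.92^2 + 0.28^2 = 0.9248
Step 3: |z0| = sqrt(0.9248) = 0.961665
Step 4: Best bound = 5 * |z0| = 5 * 0.961665 = 4.8083

4.8083


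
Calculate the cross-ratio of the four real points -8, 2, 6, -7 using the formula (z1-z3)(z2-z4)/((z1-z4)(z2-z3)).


Step 1: (z1-z3)(z2-z4) = (-14) * 9 = -126
Step 2: (z1-z4)(z2-z3) = (-1) * (-4) = 4
Step 3: Cross-ratio = -126/4 = -63/2

-63/2


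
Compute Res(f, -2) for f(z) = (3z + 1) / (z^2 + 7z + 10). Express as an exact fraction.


Step 1: Q(z) = z^2 + 7z + 10 = (z + 2)(z + 5)
Step 2: Q'(z) = 2z + 7
Step 3: Q'(-2) = 3, P(-2) = -5
Step 4: Res = P(-2)/Q'(-2) = -5/3 = -5/3

-5/3


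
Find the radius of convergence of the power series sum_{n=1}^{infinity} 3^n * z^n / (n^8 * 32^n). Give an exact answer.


Step 1: General term a_n = 3^n / (n^8 * 32^n)
Step 2: By the root test, |a_n|^(1/n) = 3 / (n^(8/n) * 32) -> 3/32 as n -> infinity (since n^(8/n) -> 1)
Step 3: R = 1/lim|a_n|^(1/n) = 32/3

32/3


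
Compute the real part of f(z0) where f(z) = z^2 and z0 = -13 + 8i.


Step 1: z0 = -13 + 8i
Step 2: z0^2 = (-13)^2 - 8^2 - 208i
Step 3: real part = 169 - 64 = 105

105


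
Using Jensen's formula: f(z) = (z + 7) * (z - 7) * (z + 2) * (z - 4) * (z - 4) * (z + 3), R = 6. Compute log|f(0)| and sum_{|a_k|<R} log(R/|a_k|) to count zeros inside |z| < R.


Jensen's formula: (1/2pi)*integral log|f(Re^it)|dt = log|f(0)| + sum_{|a_k|<R} log(R/|a_k|)
Step 1: f(0) = 7 * (-7) * 2 * (-4) * (-4) * 3 = -4704
Step 2: log|f(0)| = log|-7| + log|7| + log|-2| + log|4| + log|4| + log|-3| = 8.4562
Step 3: Zeros inside |z| < 6: -2, 4, 4, -3
Step 4: Jensen sum = log(6/2) + log(6/4) + log(6/4) + log(6/3) = 2.6027
Step 5: n(R) = number of terms in the Jensen sum = count of zeros inside |z| < 6 = 4

4


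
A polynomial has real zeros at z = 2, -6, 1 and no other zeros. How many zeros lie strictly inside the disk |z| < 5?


Step 1: Check each root:
  z = 2: |2| = 2 < 5
  z = -6: |-6| = 6 >= 5
  z = 1: |1| = 1 < 5
Step 2: Count = 2

2


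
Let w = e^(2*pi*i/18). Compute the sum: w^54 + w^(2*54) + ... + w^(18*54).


Step 1: The sum sum_{j=1}^{n} w^(k*j) equals n if n | k, else 0.
Step 2: Here n = 18, k = 54
Step 3: Does n divide k? 18 | 54 -> True
Step 4: Sum = 18

18


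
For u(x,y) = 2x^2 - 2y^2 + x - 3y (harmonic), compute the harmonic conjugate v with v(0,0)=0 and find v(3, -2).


Step 1: v_x = -u_y = 4y + 3
Step 2: v_y = u_x = 4x + 1
Step 3: v = 4xy + 3x + y + C
Step 4: v(0,0) = 0 => C = 0
Step 5: v(3, -2) = -17

-17


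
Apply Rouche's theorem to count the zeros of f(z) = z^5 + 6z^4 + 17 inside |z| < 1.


Step 1: On |z| = 1 the three terms have sizes |z^5| = 1^5 = 1, |6z^4| = 6*1^4 = 6, |17| = 17
Step 2: The dominant term is g(z) = 17; let h(z) = z^5 + 6z^4 so f = g + h
Step 3: On |z| = 1: |g| = 17 and |h| <= 1 + 6 = 7
Step 4: Since 17 > 7, |h| < |g| on |z| = 1, so by Rouche f has the same number of zeros as g inside |z| < 1
Step 5: g(z) = 17 is a nonzero constant with no zeros inside |z| < 1. Answer = 0

0


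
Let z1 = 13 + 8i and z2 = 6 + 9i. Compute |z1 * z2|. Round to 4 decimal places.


Step 1: |z1| = sqrt(13^2 + 8^2) = sqrt(233)
Step 2: |z2| = sqrt(6^2 + 9^2) = sqrt(117)
Step 3: |z1*z2| = |z1|*|z2| = sqrt(233) * sqrt(117) = sqrt(233 * 117) = sqrt(27261)
Step 4: = 165.1091

165.1091


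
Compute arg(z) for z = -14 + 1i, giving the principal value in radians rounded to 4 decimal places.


Step 1: z = -14 + 1i
Step 2: arg(z) = atan2(1, -14)
Step 3: arg(z) = 3.0703

3.0703


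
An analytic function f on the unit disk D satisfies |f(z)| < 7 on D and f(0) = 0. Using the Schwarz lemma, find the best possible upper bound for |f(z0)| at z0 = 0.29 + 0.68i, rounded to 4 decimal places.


Step 1: g = f/7 maps D -> D with g(0) = 0, so by the Schwarz lemma |g(z)| <= |z|, i.e. |f(z)| <= 7|z|; this is sharp (f(z) = 7z).
Step 2: |z0|^2 = 0.29^2 + 0.68^2 = 0.5465
Step 3: |z0| = sqrt(0.5465) = 0.739256
Step 4: Best bound = 7 * |z0| = 7 * 0.739256 = 5.1748

5.1748


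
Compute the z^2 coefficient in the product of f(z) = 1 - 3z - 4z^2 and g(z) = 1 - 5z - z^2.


Step 1: z^2 term in f*g comes from: (1)*(-z^2) + (-3z)*(-5z) + (-4z^2)*(1)
Step 2: = -1 + 15 - 4
Step 3: = 10

10


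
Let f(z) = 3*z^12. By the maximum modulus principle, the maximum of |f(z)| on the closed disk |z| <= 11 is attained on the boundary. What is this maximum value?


Step 1: On |z| = 11, |f(z)| = 3 * |z|^12 = 3 * 11^12
Step 2: By maximum modulus principle, maximum is on boundary.
Step 3: Maximum = 3 * 3138428376721 = 9415285130163

9415285130163


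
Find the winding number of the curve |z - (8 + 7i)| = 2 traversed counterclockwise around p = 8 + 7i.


Step 1: Center c = (8, 7), radius = 2
Step 2: |p - c|^2 = 0^2 + 0^2 = 0
Step 3: r^2 = 4
Step 4: |p-c| < r so winding number = 1

1


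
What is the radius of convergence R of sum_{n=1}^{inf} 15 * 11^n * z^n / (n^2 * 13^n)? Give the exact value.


Step 1: General term a_n = 15 * 11^n / (n^2 * 13^n)
Step 2: By the root test, |a_n|^(1/n) = 15^(1/n) * 11 / (n^(2/n) * 13) -> 11/13 as n -> infinity (since 15^(1/n) -> 1 and n^(2/n) -> 1)
Step 3: R = 1/lim|a_n|^(1/n) = 13/11

13/11


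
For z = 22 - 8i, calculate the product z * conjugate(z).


Step 1: conj(z) = 22 + 8i
Step 2: z * conj(z) = 22^2 + (-8)^2
Step 3: = 484 + 64 = 548

548


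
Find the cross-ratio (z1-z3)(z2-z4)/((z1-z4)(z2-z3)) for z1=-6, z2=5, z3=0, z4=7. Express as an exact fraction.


Step 1: (z1-z3)(z2-z4) = (-6) * (-2) = 12
Step 2: (z1-z4)(z2-z3) = (-13) * 5 = -65
Step 3: Cross-ratio = -12/65 = -12/65

-12/65


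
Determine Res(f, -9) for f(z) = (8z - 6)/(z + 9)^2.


Step 1: Pole of order 2 at z = -9
Step 2: Res = lim d/dz [(z + 9)^2 * f(z)] as z -> -9
Step 3: (z + 9)^2 * f(z) = 8z - 6
Step 4: d/dz[8z - 6] = 8

8


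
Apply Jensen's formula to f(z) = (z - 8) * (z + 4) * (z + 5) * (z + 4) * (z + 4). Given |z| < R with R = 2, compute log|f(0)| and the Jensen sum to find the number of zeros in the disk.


Jensen's formula: (1/2pi)*integral log|f(Re^it)|dt = log|f(0)| + sum_{|a_k|<R} log(R/|a_k|)
Step 1: f(0) = (-8) * 4 * 5 * 4 * 4 = -2560
Step 2: log|f(0)| = log|8| + log|-4| + log|-5| + log|-4| + log|-4| = 7.8478
Step 3: Zeros inside |z| < 2: none
Step 4: Jensen sum = (empty sum) = 0
Step 5: n(R) = number of terms in the Jensen sum = count of zeros inside |z| < 2 = 0

0


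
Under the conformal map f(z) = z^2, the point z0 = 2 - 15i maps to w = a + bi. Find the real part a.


Step 1: z0 = 2 - 15i
Step 2: z0^2 = 2^2 - (-15)^2 - 60i
Step 3: real part = 4 - 225 = -221

-221


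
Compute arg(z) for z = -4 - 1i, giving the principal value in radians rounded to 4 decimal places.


Step 1: z = -4 - 1i
Step 2: arg(z) = atan2(-1, -4)
Step 3: arg(z) = -2.8966

-2.8966


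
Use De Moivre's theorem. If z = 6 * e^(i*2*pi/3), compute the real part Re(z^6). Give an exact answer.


Step 1: By De Moivre's theorem, z^6 = 6^6 * e^(i*6*2*pi/3) = 46656 * (cos(4*pi) + i*sin(4*pi))
Step 2: |z|^6 = 6^6 = 46656
Step 3: Reduce the angle mod 2*pi: 4*pi - 4*pi = 0
Step 4: cos(0) = 1
Step 5: Re(z^6) = 46656 * 1 = 46656

46656


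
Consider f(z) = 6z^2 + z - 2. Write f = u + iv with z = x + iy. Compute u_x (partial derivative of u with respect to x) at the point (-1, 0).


Step 1: f(z) = 6(x+iy)^2 + (x+iy) - 2
Step 2: u = 6(x^2 - y^2) + x - 2
Step 3: u_x = 12x + 1
Step 4: At (-1, 0): u_x = -12 + 1 = -11

-11


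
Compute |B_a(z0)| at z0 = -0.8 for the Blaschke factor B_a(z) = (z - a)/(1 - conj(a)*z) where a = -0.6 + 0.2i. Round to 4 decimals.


Step 1: Numerator z0 - a = -0.8 - (-0.6 + 0.2i) = -0.2 - 0.2i
Step 2: Denominator 1 - conj(a)*z0 = 1 - (-0.6 - 0.2i)*(-0.8) = 0.52 - 0.16i
Step 3: |z0 - a|^2 = (-0.2)^2 + (-0.2)^2 = 0.08; |1 - conj(a)*z0|^2 = 0.52^2 + (-0.16)^2 = 0.296
Step 4: |B_a(-0.8)| = sqrt(0.08 / 0.296) = sqrt(0.27027)
Step 5: = 0.5199

0.5199


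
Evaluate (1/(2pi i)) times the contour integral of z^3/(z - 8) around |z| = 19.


Step 1: f(z) = z^3, a = 8 is inside |z| = 19
Step 2: By Cauchy integral formula: (1/(2pi*i)) * integral = f(a)
Step 3: f(8) = 8^3 = 512

512


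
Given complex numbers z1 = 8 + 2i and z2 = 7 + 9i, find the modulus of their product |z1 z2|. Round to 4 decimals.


Step 1: |z1| = sqrt(8^2 + 2^2) = sqrt(68)
Step 2: |z2| = sqrt(7^2 + 9^2) = sqrt(130)
Step 3: |z1*z2| = |z1|*|z2| = sqrt(68) * sqrt(130) = sqrt(68 * 130) = sqrt(8840)
Step 4: = 94.0213

94.0213


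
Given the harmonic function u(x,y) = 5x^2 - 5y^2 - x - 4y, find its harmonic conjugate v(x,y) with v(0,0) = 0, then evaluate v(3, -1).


Step 1: v_x = -u_y = 10y + 4
Step 2: v_y = u_x = 10x - 1
Step 3: v = 10xy + 4x - y + C
Step 4: v(0,0) = 0 => C = 0
Step 5: v(3, -1) = -17

-17


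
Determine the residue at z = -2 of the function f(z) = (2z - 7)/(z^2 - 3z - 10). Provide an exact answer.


Step 1: Q(z) = z^2 - 3z - 10 = (z + 2)(z - 5)
Step 2: Q'(z) = 2z - 3
Step 3: Q'(-2) = -7, P(-2) = -11
Step 4: Res = P(-2)/Q'(-2) = -11/(-7) = 11/7

11/7


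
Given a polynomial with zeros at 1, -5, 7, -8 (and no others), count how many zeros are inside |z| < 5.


Step 1: Check each root:
  z = 1: |1| = 1 < 5
  z = -5: |-5| = 5 >= 5
  z = 7: |7| = 7 >= 5
  z = -8: |-8| = 8 >= 5
Step 2: Count = 1

1


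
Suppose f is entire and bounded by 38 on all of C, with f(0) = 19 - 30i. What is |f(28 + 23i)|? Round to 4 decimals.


Step 1: By Liouville's theorem, a bounded entire function is constant.
Step 2: f(z) = f(0) = 19 - 30i for all z.
Step 3: |f(w)| = |19 - 30i| = sqrt(361 + 900)
Step 4: = 35.5106

35.5106


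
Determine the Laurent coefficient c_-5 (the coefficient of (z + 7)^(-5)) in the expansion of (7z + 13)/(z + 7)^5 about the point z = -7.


Step 1: Write the numerator in powers of (z + 7): 7z + 13 = 7(z + 7) + (7*(-7) + 13) = 7(z + 7) - 36
Step 2: Divide by (z + 7)^5: f(z) = -36(z + 7)^(-5) + 7(z + 7)^(-4)
Step 3: This finite sum is the Laurent series of f about z = -7.
Step 4: Coefficient of (z + 7)^(-5) = 7*(-7) + 13 = -36

-36


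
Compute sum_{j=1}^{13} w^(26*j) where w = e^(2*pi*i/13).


Step 1: The sum sum_{j=1}^{n} w^(k*j) equals n if n | k, else 0.
Step 2: Here n = 13, k = 26
Step 3: Does n divide k? 13 | 26 -> True
Step 4: Sum = 13

13


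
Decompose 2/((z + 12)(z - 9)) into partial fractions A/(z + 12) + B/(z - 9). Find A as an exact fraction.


Step 1: Multiply both sides by (z + 12) and set z = -12
Step 2: A = 2 / (-12 - 9)
Step 3: A = 2 / (-21)
Step 4: A = -2/21

-2/21


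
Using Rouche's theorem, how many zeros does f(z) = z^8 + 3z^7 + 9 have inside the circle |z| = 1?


Step 1: On |z| = 1 the three terms have sizes |z^8| = 1^8 = 1, |3z^7| = 3*1^7 = 3, |9| = 9
Step 2: The dominant term is g(z) = 9; let h(z) = z^8 + 3z^7 so f = g + h
Step 3: On |z| = 1: |g| = 9 and |h| <= 1 + 3 = 4
Step 4: Since 9 > 4, |h| < |g| on |z| = 1, so by Rouche f has the same number of zeros as g inside |z| < 1
Step 5: g(z) = 9 is a nonzero constant with no zeros inside |z| < 1. Answer = 0

0


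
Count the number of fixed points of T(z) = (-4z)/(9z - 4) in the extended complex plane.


Step 1: Fixed points satisfy T(z) = z
Step 2: 9z^2 = 0
Step 3: Discriminant = 0^2 - 4*9*0 = 0
Step 4: Number of fixed points = 1

1


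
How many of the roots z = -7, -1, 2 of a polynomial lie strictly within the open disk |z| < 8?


Step 1: Check each root:
  z = -7: |-7| = 7 < 8
  z = -1: |-1| = 1 < 8
  z = 2: |2| = 2 < 8
Step 2: Count = 3

3


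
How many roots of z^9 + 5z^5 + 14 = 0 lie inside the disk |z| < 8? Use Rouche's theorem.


Step 1: On |z| = 8 the three terms have sizes |z^9| = 8^9 = 134217728, |5z^5| = 5*8^5 = 163840, |14| = 14
Step 2: The dominant term is g(z) = z^9; let h(z) = 5z^5 + 14 so f = g + h
Step 3: On |z| = 8: |g| = 134217728 and |h| <= 163840 + 14 = 163854
Step 4: Since 134217728 > 163854, |h| < |g| on |z| = 8, so by Rouche f has the same number of zeros as g inside |z| < 8
Step 5: g(z) = z^9 has 9 zeros (all at the origin) inside |z| < 8. Answer = 9

9


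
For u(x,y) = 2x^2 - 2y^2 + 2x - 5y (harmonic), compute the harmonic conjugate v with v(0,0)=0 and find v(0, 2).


Step 1: v_x = -u_y = 4y + 5
Step 2: v_y = u_x = 4x + 2
Step 3: v = 4xy + 5x + 2y + C
Step 4: v(0,0) = 0 => C = 0
Step 5: v(0, 2) = 4

4


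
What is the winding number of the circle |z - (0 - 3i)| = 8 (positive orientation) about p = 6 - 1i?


Step 1: Center c = (0, -3), radius = 8
Step 2: |p - c|^2 = 6^2 + 2^2 = 40
Step 3: r^2 = 64
Step 4: |p-c| < r so winding number = 1

1


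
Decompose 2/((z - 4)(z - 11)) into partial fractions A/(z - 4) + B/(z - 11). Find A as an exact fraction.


Step 1: Multiply both sides by (z - 4) and set z = 4
Step 2: A = 2 / (4 - 11)
Step 3: A = 2 / (-7)
Step 4: A = -2/7

-2/7


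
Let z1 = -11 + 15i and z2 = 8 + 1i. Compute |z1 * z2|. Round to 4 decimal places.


Step 1: |z1| = sqrt((-11)^2 + 15^2) = sqrt(346)
Step 2: |z2| = sqrt(8^2 + 1^2) = sqrt(65)
Step 3: |z1*z2| = |z1|*|z2| = sqrt(346) * sqrt(65) = sqrt(346 * 65) = sqrt(22490)
Step 4: = 149.9667

149.9667


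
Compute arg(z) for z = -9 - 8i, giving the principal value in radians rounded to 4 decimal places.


Step 1: z = -9 - 8i
Step 2: arg(z) = atan2(-8, -9)
Step 3: arg(z) = -2.415

-2.415


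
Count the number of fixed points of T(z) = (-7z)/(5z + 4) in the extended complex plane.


Step 1: Fixed points satisfy T(z) = z
Step 2: 5z^2 + 11z = 0
Step 3: Discriminant = 11^2 - 4*5*0 = 121
Step 4: Number of fixed points = 2

2


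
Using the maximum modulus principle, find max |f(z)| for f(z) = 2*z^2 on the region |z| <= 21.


Step 1: On |z| = 21, |f(z)| = 2 * |z|^2 = 2 * 21^2
Step 2: By maximum modulus principle, maximum is on boundary.
Step 3: Maximum = 2 * 441 = 882

882


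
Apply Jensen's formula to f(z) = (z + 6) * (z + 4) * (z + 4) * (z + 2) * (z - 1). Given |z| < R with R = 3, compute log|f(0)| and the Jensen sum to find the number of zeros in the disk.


Jensen's formula: (1/2pi)*integral log|f(Re^it)|dt = log|f(0)| + sum_{|a_k|<R} log(R/|a_k|)
Step 1: f(0) = 6 * 4 * 4 * 2 * (-1) = -192
Step 2: log|f(0)| = log|-6| + log|-4| + log|-4| + log|-2| + log|1| = 5.2575
Step 3: Zeros inside |z| < 3: -2, 1
Step 4: Jensen sum = log(3/2) + log(3/1) = 1.5041
Step 5: n(R) = number of terms in the Jensen sum = count of zeros inside |z| < 3 = 2

2


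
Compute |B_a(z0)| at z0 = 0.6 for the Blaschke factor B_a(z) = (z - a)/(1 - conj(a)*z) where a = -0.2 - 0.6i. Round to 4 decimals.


Step 1: Numerator z0 - a = 0.6 - (-0.2 - 0.6i) = 0.8 + 0.6i
Step 2: Denominator 1 - conj(a)*z0 = 1 - (-0.2 + 0.6i)*0.6 = 1.12 - 0.36i
Step 3: |z0 - a|^2 = 0.8^2 + 0.6^2 = 1; |1 - conj(a)*z0|^2 = 1.12^2 + (-0.36)^2 = 1.384
Step 4: |B_a(0.6)| = sqrt(1 / 1.384) = sqrt(0.722543)
Step 5: = 0.85

0.85


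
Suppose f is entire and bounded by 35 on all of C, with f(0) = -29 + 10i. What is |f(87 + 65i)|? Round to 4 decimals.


Step 1: By Liouville's theorem, a bounded entire function is constant.
Step 2: f(z) = f(0) = -29 + 10i for all z.
Step 3: |f(w)| = |-29 + 10i| = sqrt(841 + 100)
Step 4: = 30.6757

30.6757


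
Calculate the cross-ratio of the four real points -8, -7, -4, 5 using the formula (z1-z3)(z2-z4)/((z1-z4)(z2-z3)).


Step 1: (z1-z3)(z2-z4) = (-4) * (-12) = 48
Step 2: (z1-z4)(z2-z3) = (-13) * (-3) = 39
Step 3: Cross-ratio = 48/39 = 16/13

16/13


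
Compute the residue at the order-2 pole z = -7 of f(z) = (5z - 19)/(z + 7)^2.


Step 1: Pole of order 2 at z = -7
Step 2: Res = lim d/dz [(z + 7)^2 * f(z)] as z -> -7
Step 3: (z + 7)^2 * f(z) = 5z - 19
Step 4: d/dz[5z - 19] = 5

5


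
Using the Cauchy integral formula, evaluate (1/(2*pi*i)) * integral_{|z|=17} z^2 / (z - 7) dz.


Step 1: f(z) = z^2, a = 7 is inside |z| = 17
Step 2: By Cauchy integral formula: (1/(2pi*i)) * integral = f(a)
Step 3: f(7) = 7^2 = 49

49


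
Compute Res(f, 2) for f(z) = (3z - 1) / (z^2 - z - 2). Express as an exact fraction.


Step 1: Q(z) = z^2 - z - 2 = (z - 2)(z + 1)
Step 2: Q'(z) = 2z - 1
Step 3: Q'(2) = 3, P(2) = 5
Step 4: Res = P(2)/Q'(2) = 5/3 = 5/3

5/3


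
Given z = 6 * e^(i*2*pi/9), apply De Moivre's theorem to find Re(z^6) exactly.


Step 1: By De Moivre's theorem, z^6 = 6^6 * e^(i*6*2*pi/9) = 46656 * (cos(4*pi/3) + i*sin(4*pi/3))
Step 2: |z|^6 = 6^6 = 46656
Step 3: The angle 4*pi/3 already lies in [0, 2*pi)
Step 4: cos(4*pi/3) = -1/2
Step 5: Re(z^6) = 46656 * (-1/2) = -23328

-23328


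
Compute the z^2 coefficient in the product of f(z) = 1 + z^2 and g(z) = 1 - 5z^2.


Step 1: z^2 term in f*g comes from: (1)*(-5z^2) + (0)*(0) + (z^2)*(1)
Step 2: = -5 + 0 + 1
Step 3: = -4

-4


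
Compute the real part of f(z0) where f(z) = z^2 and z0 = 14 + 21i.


Step 1: z0 = 14 + 21i
Step 2: z0^2 = 14^2 - 21^2 + 588i
Step 3: real part = 196 - 441 = -245

-245


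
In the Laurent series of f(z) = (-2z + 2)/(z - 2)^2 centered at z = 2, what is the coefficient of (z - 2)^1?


Step 1: Write the numerator in powers of (z - 2): -2z + 2 = -2(z - 2) + (-2*2 + 2) = -2(z - 2) - 2
Step 2: Divide by (z - 2)^2: f(z) = -2(z - 2)^(-2) - 2(z - 2)^(-1)
Step 3: This finite sum is the Laurent series of f about z = 2.
Step 4: Only the powers -2 and -1 appear, so the coefficient of (z - 2)^1 = 0

0


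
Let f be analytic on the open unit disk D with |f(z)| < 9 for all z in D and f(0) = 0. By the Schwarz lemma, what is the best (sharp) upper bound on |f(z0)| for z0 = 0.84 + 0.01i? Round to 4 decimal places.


Step 1: g = f/9 maps D -> D with g(0) = 0, so by the Schwarz lemma |g(z)| <= |z|, i.e. |f(z)| <= 9|z|; this is sharp (f(z) = 9z).
Step 2: |z0|^2 = 0.84^2 + 0.01^2 = 0.7057
Step 3: |z0| = sqrt(0.7057) = 0.84006
Step 4: Best bound = 9 * |z0| = 9 * 0.84006 = 7.5605

7.5605
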